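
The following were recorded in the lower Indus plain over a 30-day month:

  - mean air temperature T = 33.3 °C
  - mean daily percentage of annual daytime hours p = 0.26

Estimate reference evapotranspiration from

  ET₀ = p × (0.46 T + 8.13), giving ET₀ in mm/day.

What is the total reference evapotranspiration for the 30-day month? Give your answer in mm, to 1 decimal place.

ET₀ = 0.26 × (0.46 × 33.3 + 8.13) = 0.26 × 23.448 = 6.0965 mm/d
Monthly total = 6.0965 × 30 = 182.895 mm

182.9 mm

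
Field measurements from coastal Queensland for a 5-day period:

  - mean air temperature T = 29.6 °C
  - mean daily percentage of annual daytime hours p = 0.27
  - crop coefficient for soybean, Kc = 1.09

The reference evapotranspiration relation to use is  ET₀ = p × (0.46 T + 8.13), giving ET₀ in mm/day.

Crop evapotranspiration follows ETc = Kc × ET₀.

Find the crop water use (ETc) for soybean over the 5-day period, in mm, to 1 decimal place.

ET₀ = 0.27 × (0.46 × 29.6 + 8.13) = 0.27 × 21.746 = 5.8714 mm/d
ETc = Kc × ET₀ = 1.09 × 5.8714 = 6.3998 mm/d
Over 5 days: 6.3998 × 5 = 31.999 mm

32.0 mm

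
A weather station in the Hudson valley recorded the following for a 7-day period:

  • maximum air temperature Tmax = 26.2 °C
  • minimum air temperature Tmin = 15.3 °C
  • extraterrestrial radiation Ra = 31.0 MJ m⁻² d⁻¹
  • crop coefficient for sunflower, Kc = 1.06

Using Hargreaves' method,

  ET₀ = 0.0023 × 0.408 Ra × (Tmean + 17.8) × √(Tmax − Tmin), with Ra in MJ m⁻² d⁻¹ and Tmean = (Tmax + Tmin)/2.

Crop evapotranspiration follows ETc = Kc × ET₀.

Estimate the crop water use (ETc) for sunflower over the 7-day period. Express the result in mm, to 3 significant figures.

Tmean = (26.2 + 15.3)/2 = 20.75 °C
0.408 Ra = 0.408 × 31.0 = 12.6480 mm/d equivalent
ET₀ = 0.0023 × 12.6480 × (20.75 + 17.8) × √10.9 = 0.0023 × 12.6480 × 38.55 × 3.3015 = 3.7024 mm/d
ETc = Kc × ET₀ = 1.06 × 3.7024 = 3.9245 mm/d
Over 7 days: 3.9245 × 7 = 27.472 mm

27.5 mm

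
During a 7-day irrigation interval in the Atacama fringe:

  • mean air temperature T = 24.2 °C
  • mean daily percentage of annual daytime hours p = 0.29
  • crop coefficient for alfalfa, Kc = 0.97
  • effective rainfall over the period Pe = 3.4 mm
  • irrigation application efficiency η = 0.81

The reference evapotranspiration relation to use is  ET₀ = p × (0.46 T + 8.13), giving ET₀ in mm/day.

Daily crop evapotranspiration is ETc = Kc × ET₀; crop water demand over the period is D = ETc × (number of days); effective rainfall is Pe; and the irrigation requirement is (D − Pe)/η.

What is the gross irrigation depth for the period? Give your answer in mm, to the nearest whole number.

ET₀ = 0.29 × (0.46 × 24.2 + 8.13) = 0.29 × 19.262 = 5.5860 mm/d
ETc = Kc × ET₀ = 0.97 × 5.5860 = 5.4184 mm/d
Crop demand D = ETc × 7 d = 5.4184 × 7 = 37.929 mm
D − Pe = 37.929 − 3.4 = 34.529 mm
Gross irrigation = 34.529 / 0.81 = 42.628 mm

43 mm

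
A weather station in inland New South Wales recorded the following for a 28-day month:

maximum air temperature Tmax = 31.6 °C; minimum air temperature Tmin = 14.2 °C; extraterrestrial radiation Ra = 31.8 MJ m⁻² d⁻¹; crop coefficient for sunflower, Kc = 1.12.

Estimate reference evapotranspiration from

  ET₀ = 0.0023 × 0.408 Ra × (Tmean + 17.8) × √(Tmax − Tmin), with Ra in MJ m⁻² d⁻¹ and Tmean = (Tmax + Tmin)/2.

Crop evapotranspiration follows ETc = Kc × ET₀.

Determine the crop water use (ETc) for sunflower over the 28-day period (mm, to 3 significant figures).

Tmean = (31.6 + 14.2)/2 = 22.90 °C
0.408 Ra = 0.408 × 31.8 = 12.9744 mm/d equivalent
ET₀ = 0.0023 × 12.9744 × (22.90 + 17.8) × √17.4 = 0.0023 × 12.9744 × 40.70 × 4.1713 = 5.0662 mm/d
ETc = Kc × ET₀ = 1.12 × 5.0662 = 5.6741 mm/d
Over 28 days: 5.6741 × 28 = 158.875 mm

159 mm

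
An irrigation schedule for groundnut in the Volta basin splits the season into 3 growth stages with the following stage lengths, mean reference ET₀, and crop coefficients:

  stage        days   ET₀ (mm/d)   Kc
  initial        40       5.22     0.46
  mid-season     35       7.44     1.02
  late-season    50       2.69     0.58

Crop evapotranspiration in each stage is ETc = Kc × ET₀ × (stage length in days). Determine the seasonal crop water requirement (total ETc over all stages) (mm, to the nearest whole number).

440 mm

initial: 0.46 × 5.22 × 40 = 96.05 mm
mid-season: 1.02 × 7.44 × 35 = 265.61 mm
late-season: 0.58 × 2.69 × 50 = 78.01 mm
Seasonal total = 439.67 mm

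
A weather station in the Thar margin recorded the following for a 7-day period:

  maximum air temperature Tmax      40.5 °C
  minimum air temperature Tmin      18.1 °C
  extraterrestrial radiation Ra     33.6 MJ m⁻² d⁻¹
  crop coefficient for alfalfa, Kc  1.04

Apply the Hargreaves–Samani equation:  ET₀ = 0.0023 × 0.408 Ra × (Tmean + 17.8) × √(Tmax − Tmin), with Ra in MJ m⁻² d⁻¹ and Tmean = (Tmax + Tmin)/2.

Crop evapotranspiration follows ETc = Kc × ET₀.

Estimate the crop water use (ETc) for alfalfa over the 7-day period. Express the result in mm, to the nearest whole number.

Tmean = (40.5 + 18.1)/2 = 29.30 °C
0.408 Ra = 0.408 × 33.6 = 13.7088 mm/d equivalent
ET₀ = 0.0023 × 13.7088 × (29.30 + 17.8) × √22.4 = 0.0023 × 13.7088 × 47.10 × 4.7329 = 7.0287 mm/d
ETc = Kc × ET₀ = 1.04 × 7.0287 = 7.3098 mm/d
Over 7 days: 7.3098 × 7 = 51.169 mm

51 mm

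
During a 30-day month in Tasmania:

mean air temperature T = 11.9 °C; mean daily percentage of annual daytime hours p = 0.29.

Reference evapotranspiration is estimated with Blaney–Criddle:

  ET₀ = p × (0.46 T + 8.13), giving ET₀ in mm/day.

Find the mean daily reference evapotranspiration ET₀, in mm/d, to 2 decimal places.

ET₀ = 0.29 × (0.46 × 11.9 + 8.13) = 0.29 × 13.604 = 3.9452 mm/d

3.95 mm/d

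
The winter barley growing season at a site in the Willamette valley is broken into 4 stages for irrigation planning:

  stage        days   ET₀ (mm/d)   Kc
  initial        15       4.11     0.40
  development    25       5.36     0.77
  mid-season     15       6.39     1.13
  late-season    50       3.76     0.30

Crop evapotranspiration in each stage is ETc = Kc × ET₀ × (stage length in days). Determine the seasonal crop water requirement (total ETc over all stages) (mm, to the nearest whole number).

293 mm

initial: 0.40 × 4.11 × 15 = 24.66 mm
development: 0.77 × 5.36 × 25 = 103.18 mm
mid-season: 1.13 × 6.39 × 15 = 108.31 mm
late-season: 0.30 × 3.76 × 50 = 56.40 mm
Seasonal total = 292.55 mm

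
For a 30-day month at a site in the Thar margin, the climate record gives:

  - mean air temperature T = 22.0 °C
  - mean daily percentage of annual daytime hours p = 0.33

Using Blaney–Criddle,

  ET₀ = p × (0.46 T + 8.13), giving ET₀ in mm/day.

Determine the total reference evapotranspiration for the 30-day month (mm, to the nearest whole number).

181 mm

ET₀ = 0.33 × (0.46 × 22.0 + 8.13) = 0.33 × 18.250 = 6.0225 mm/d
Monthly total = 6.0225 × 30 = 180.675 mm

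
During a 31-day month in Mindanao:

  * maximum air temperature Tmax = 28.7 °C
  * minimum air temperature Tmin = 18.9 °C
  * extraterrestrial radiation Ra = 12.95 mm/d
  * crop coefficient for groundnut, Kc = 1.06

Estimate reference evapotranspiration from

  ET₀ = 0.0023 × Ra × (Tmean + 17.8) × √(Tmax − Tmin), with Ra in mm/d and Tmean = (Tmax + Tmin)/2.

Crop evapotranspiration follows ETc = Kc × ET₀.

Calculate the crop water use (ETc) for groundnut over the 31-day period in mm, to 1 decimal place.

127.5 mm

Tmean = (28.7 + 18.9)/2 = 23.80 °C
ET₀ = 0.0023 × 12.95 × (23.80 + 17.8) × √9.8 = 0.0023 × 12.95 × 41.60 × 3.1305 = 3.8789 mm/d
ETc = Kc × ET₀ = 1.06 × 3.8789 = 4.1116 mm/d
Over 31 days: 4.1116 × 31 = 127.460 mm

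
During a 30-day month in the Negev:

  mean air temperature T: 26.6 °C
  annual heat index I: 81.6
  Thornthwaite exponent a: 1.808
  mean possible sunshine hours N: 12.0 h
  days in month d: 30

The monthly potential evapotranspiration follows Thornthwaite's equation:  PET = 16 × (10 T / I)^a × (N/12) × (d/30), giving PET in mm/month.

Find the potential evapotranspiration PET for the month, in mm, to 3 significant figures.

10T/I = 10 × 26.6 / 81.6 = 3.2598
(10T/I)^a = 3.2598^1.808 = 8.4693
Uncorrected PET = 16 × 8.4693 = 135.509 mm
Correction = (N/12)(d/30) = (12.0/12)(30/30) = 1.0000
PET = 135.509 × 1.0000 = 135.509 mm/month

136 mm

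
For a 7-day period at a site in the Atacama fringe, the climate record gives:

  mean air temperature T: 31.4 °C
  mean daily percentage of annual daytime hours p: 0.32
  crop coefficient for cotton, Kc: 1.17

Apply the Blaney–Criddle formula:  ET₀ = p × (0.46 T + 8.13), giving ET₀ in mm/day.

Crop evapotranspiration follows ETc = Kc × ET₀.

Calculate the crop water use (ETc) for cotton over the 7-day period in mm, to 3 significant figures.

59.2 mm

ET₀ = 0.32 × (0.46 × 31.4 + 8.13) = 0.32 × 22.574 = 7.2237 mm/d
ETc = Kc × ET₀ = 1.17 × 7.2237 = 8.4517 mm/d
Over 7 days: 8.4517 × 7 = 59.162 mm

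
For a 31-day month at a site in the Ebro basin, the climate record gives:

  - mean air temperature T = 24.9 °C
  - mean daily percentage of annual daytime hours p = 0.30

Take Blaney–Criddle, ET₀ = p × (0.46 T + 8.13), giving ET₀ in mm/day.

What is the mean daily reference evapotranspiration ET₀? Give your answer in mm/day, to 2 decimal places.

ET₀ = 0.30 × (0.46 × 24.9 + 8.13) = 0.30 × 19.584 = 5.8752 mm/d

5.88 mm/day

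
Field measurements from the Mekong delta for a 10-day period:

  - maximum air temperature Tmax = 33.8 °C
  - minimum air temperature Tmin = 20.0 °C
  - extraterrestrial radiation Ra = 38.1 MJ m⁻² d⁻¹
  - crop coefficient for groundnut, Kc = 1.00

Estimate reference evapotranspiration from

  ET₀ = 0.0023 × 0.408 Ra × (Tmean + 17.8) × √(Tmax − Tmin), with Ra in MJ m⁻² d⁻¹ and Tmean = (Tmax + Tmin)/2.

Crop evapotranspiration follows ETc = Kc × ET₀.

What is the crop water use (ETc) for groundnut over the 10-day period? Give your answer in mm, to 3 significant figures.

Tmean = (33.8 + 20.0)/2 = 26.90 °C
0.408 Ra = 0.408 × 38.1 = 15.5448 mm/d equivalent
ET₀ = 0.0023 × 15.5448 × (26.90 + 17.8) × √13.8 = 0.0023 × 15.5448 × 44.70 × 3.7148 = 5.9368 mm/d
ETc = Kc × ET₀ = 1.00 × 5.9368 = 5.9368 mm/d
Over 10 days: 5.9368 × 10 = 59.368 mm

59.4 mm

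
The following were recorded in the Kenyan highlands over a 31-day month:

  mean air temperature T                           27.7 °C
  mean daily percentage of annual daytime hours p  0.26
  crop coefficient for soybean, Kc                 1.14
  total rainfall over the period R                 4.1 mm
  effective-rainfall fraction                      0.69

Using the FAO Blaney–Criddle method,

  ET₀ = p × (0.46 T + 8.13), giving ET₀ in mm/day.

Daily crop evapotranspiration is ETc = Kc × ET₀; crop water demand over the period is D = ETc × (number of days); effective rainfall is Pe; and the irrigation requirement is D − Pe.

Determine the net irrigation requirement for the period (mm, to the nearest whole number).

189 mm

ET₀ = 0.26 × (0.46 × 27.7 + 8.13) = 0.26 × 20.872 = 5.4267 mm/d
ETc = Kc × ET₀ = 1.14 × 5.4267 = 6.1864 mm/d
Crop demand D = ETc × 31 d = 6.1864 × 31 = 191.778 mm
Pe = 0.69 × 4.1 = 2.829 mm
D − Pe = 191.778 − 2.829 = 188.949 mm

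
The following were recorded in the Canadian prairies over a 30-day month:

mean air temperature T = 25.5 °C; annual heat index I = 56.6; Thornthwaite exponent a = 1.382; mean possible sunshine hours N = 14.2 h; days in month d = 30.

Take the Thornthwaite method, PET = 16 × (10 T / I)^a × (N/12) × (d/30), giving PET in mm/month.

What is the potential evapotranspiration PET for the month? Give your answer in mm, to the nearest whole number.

10T/I = 10 × 25.5 / 56.6 = 4.5053
(10T/I)^a = 4.5053^1.382 = 8.0066
Uncorrected PET = 16 × 8.0066 = 128.106 mm
Correction = (N/12)(d/30) = (14.2/12)(30/30) = 1.1833
PET = 128.106 × 1.1833 = 151.588 mm/month

152 mm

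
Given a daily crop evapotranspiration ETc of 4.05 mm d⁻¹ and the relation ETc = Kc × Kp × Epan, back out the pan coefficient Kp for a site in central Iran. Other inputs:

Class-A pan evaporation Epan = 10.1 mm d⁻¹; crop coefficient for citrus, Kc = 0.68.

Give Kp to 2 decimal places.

0.59

ETc = Kc × Kp × Epan  ⇒  Kp = ETc / (Kc × Epan)
Kp = 4.05 / (0.68 × 10.1) = 4.05 / 6.868 = 0.5897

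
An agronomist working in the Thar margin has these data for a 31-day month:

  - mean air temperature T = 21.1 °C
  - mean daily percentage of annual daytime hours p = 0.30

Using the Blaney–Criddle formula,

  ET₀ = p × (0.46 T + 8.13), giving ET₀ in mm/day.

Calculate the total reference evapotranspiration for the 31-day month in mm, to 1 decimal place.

165.9 mm

ET₀ = 0.30 × (0.46 × 21.1 + 8.13) = 0.30 × 17.836 = 5.3508 mm/d
Monthly total = 5.3508 × 31 = 165.875 mm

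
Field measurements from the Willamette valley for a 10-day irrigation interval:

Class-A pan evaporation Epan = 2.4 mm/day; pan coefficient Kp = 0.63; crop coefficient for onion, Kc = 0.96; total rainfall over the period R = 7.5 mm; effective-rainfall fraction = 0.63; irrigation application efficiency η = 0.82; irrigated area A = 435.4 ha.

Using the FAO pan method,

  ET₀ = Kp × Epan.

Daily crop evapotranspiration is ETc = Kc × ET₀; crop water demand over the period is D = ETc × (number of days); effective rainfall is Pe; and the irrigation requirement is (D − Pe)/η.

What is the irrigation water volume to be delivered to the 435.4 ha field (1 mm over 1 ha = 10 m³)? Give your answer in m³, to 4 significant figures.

ET₀ = 0.63 × 2.4 = 1.5120 mm/d
ETc = Kc × ET₀ = 0.96 × 1.5120 = 1.4515 mm/d
Crop demand D = ETc × 10 d = 1.4515 × 10 = 14.515 mm
Pe = 0.63 × 7.5 = 4.725 mm
D − Pe = 14.515 − 4.725 = 9.790 mm
Gross irrigation = 9.790 / 0.82 = 11.939 mm
Volume = 11.939 mm × 435.4 ha × 10 = 51982.4 m³

51980 m³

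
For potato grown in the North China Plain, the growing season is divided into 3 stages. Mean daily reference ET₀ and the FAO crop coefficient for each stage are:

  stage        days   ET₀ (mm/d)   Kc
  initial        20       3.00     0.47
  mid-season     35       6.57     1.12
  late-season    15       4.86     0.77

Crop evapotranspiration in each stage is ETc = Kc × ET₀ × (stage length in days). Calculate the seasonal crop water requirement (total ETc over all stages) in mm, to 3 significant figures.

initial: 0.47 × 3.00 × 20 = 28.20 mm
mid-season: 1.12 × 6.57 × 35 = 257.54 mm
late-season: 0.77 × 4.86 × 15 = 56.13 mm
Seasonal total = 341.87 mm

342 mm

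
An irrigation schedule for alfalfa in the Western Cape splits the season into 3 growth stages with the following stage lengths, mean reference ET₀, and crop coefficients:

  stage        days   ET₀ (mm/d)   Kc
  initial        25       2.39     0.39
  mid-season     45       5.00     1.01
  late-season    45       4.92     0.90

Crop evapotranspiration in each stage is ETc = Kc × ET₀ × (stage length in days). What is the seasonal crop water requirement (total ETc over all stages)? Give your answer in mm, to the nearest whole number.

initial: 0.39 × 2.39 × 25 = 23.30 mm
mid-season: 1.01 × 5.00 × 45 = 227.25 mm
late-season: 0.90 × 4.92 × 45 = 199.26 mm
Seasonal total = 449.81 mm

450 mm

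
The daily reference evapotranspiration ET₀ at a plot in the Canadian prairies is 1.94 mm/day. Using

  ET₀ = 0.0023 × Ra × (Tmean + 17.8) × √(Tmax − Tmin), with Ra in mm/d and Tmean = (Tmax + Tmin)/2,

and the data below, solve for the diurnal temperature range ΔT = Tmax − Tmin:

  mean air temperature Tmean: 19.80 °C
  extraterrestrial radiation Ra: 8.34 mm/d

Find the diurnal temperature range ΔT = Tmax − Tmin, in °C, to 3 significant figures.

7.24 °C

√ΔT = ET₀ / [0.0023 × Ra × (Tmean+17.8)] = 1.94 / (0.0023 × 8.34 × 37.60) = 2.6898
ΔT = 2.6898² = 7.235 °C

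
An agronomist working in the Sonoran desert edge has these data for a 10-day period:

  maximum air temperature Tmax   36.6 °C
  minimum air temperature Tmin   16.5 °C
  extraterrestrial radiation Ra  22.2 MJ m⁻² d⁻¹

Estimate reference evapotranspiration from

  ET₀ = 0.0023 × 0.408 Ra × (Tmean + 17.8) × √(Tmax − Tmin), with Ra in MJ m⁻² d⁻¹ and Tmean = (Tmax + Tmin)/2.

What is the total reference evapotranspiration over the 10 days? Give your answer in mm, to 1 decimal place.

41.4 mm

Tmean = (36.6 + 16.5)/2 = 26.55 °C
0.408 Ra = 0.408 × 22.2 = 9.0576 mm/d equivalent
ET₀ = 0.0023 × 9.0576 × (26.55 + 17.8) × √20.1 = 0.0023 × 9.0576 × 44.35 × 4.4833 = 4.1422 mm/d
Over 10 days: 4.1422 × 10 = 41.422 mm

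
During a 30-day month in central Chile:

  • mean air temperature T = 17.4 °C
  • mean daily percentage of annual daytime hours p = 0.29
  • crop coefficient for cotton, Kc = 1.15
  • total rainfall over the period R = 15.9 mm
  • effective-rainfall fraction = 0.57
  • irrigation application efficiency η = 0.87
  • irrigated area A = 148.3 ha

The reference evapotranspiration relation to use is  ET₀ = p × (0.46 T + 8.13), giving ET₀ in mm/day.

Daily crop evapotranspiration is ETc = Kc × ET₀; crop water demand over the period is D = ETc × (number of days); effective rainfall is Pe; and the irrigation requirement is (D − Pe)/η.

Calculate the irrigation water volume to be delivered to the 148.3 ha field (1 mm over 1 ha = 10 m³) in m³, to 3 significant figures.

ET₀ = 0.29 × (0.46 × 17.4 + 8.13) = 0.29 × 16.134 = 4.6789 mm/d
ETc = Kc × ET₀ = 1.15 × 4.6789 = 5.3807 mm/d
Crop demand D = ETc × 30 d = 5.3807 × 30 = 161.421 mm
Pe = 0.57 × 15.9 = 9.063 mm
D − Pe = 161.421 − 9.063 = 152.358 mm
Gross irrigation = 152.358 / 0.87 = 175.124 mm
Volume = 175.124 mm × 148.3 ha × 10 = 259708.9 m³

260000 m³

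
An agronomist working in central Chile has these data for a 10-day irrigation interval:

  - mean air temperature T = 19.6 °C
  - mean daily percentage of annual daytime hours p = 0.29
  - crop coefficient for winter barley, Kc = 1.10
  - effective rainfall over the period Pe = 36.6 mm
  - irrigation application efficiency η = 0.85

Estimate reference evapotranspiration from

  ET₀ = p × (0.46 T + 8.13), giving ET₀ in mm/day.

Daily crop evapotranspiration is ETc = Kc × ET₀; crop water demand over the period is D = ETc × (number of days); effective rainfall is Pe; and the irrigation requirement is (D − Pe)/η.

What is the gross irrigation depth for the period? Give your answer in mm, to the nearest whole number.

21 mm

ET₀ = 0.29 × (0.46 × 19.6 + 8.13) = 0.29 × 17.146 = 4.9723 mm/d
ETc = Kc × ET₀ = 1.10 × 4.9723 = 5.4695 mm/d
Crop demand D = ETc × 10 d = 5.4695 × 10 = 54.695 mm
D − Pe = 54.695 − 36.6 = 18.095 mm
Gross irrigation = 18.095 / 0.85 = 21.288 mm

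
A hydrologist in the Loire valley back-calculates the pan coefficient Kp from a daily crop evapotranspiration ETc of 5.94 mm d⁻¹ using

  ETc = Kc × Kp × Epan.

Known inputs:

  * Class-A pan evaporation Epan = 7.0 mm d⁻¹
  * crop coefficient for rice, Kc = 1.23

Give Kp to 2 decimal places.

0.69

ETc = Kc × Kp × Epan  ⇒  Kp = ETc / (Kc × Epan)
Kp = 5.94 / (1.23 × 7.0) = 5.94 / 8.610 = 0.6899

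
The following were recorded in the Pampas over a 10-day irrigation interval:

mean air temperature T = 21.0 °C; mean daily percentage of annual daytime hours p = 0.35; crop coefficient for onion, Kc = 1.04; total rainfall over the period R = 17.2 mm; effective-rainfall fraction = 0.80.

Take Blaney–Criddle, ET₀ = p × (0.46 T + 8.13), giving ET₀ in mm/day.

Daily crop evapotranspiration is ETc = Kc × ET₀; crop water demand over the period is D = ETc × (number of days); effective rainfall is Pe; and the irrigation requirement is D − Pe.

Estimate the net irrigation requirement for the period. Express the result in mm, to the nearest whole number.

ET₀ = 0.35 × (0.46 × 21.0 + 8.13) = 0.35 × 17.790 = 6.2265 mm/d
ETc = Kc × ET₀ = 1.04 × 6.2265 = 6.4756 mm/d
Crop demand D = ETc × 10 d = 6.4756 × 10 = 64.756 mm
Pe = 0.80 × 17.2 = 13.760 mm
D − Pe = 64.756 − 13.760 = 50.996 mm

51 mm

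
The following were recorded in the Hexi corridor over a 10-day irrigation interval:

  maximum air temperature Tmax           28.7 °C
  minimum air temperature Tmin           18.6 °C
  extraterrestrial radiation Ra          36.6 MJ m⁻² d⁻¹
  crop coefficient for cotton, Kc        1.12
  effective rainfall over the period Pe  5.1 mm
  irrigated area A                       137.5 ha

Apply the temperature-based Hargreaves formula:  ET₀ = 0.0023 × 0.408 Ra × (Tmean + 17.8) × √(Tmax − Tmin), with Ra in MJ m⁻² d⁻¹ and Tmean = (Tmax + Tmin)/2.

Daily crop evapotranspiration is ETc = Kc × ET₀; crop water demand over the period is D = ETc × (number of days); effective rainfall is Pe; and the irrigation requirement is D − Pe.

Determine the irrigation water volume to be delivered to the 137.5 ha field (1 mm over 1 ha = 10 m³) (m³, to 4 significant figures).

62660 m³

Tmean = (28.7 + 18.6)/2 = 23.65 °C
0.408 Ra = 0.408 × 36.6 = 14.9328 mm/d equivalent
ET₀ = 0.0023 × 14.9328 × (23.65 + 17.8) × √10.1 = 0.0023 × 14.9328 × 41.45 × 3.1780 = 4.5243 mm/d
ETc = Kc × ET₀ = 1.12 × 4.5243 = 5.0672 mm/d
Crop demand D = ETc × 10 d = 5.0672 × 10 = 50.672 mm
D − Pe = 50.672 − 5.1 = 45.572 mm
Volume = 45.572 mm × 137.5 ha × 10 = 62661.5 m³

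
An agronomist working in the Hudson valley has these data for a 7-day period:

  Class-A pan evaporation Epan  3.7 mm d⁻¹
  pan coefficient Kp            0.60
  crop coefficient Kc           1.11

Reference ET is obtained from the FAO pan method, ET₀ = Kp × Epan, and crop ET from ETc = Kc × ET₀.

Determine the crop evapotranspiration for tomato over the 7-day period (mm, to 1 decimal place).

ET₀ = 0.60 × 3.7 = 2.2200 mm/d
ETc = Kc × ET₀ = 1.11 × 2.2200 = 2.4642 mm/d
Over 7 days: 2.4642 × 7 = 17.249 mm

17.2 mm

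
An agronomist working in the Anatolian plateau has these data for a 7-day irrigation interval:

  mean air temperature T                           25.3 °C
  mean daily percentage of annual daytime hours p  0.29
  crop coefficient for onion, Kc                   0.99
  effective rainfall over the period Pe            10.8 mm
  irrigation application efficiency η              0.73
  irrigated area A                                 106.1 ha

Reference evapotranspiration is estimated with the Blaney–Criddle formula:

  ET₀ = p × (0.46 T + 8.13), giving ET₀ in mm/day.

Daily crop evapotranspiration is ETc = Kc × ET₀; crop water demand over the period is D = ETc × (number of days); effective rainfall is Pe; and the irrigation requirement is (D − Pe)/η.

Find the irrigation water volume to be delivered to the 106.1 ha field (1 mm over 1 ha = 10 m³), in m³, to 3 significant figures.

ET₀ = 0.29 × (0.46 × 25.3 + 8.13) = 0.29 × 19.768 = 5.7327 mm/d
ETc = Kc × ET₀ = 0.99 × 5.7327 = 5.6754 mm/d
Crop demand D = ETc × 7 d = 5.6754 × 7 = 39.728 mm
D − Pe = 39.728 − 10.8 = 28.928 mm
Gross irrigation = 28.928 / 0.73 = 39.627 mm
Volume = 39.627 mm × 106.1 ha × 10 = 42044.2 m³

42000 m³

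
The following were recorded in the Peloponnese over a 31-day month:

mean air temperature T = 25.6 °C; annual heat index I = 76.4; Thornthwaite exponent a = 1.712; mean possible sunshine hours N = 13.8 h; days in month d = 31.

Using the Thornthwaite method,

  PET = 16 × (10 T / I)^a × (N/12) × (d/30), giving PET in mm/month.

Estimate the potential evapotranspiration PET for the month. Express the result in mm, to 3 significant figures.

151 mm

10T/I = 10 × 25.6 / 76.4 = 3.3508
(10T/I)^a = 3.3508^1.712 = 7.9260
Uncorrected PET = 16 × 7.9260 = 126.816 mm
Correction = (N/12)(d/30) = (13.8/12)(31/30) = 1.1883
PET = 126.816 × 1.1883 = 150.695 mm/month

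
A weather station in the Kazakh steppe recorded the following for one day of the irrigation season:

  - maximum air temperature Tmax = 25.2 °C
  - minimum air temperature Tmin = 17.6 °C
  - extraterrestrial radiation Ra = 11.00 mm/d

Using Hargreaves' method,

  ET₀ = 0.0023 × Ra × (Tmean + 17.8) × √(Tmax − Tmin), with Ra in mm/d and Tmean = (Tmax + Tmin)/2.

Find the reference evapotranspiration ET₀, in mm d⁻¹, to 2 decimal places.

Tmean = (25.2 + 17.6)/2 = 21.40 °C
ET₀ = 0.0023 × 11.00 × (21.40 + 17.8) × √7.6 = 0.0023 × 11.00 × 39.20 × 2.7568 = 2.7341 mm/d

2.73 mm d⁻¹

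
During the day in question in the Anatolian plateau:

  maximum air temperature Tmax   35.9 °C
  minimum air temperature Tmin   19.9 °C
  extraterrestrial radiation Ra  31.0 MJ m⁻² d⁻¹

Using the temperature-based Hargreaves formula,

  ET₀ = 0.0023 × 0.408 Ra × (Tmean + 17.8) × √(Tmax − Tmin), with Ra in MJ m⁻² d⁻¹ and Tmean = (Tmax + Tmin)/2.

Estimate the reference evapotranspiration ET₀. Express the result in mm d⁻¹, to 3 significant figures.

5.32 mm d⁻¹

Tmean = (35.9 + 19.9)/2 = 27.90 °C
0.408 Ra = 0.408 × 31.0 = 12.6480 mm/d equivalent
ET₀ = 0.0023 × 12.6480 × (27.90 + 17.8) × √16.0 = 0.0023 × 12.6480 × 45.70 × 4.0000 = 5.3177 mm/d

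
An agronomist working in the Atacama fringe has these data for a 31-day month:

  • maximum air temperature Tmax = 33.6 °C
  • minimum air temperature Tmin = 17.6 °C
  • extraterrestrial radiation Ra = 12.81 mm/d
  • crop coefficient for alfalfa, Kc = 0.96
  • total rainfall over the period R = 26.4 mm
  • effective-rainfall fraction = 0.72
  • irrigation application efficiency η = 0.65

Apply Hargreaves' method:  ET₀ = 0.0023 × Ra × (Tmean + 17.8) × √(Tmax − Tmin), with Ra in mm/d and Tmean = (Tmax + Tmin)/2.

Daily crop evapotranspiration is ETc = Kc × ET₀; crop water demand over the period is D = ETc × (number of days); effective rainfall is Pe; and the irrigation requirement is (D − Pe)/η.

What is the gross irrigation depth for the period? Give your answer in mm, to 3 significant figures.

Tmean = (33.6 + 17.6)/2 = 25.60 °C
ET₀ = 0.0023 × 12.81 × (25.60 + 17.8) × √16.0 = 0.0023 × 12.81 × 43.40 × 4.0000 = 5.1148 mm/d
ETc = Kc × ET₀ = 0.96 × 5.1148 = 4.9102 mm/d
Crop demand D = ETc × 31 d = 4.9102 × 31 = 152.216 mm
Pe = 0.72 × 26.4 = 19.008 mm
D − Pe = 152.216 − 19.008 = 133.208 mm
Gross irrigation = 133.208 / 0.65 = 204.935 mm

205 mm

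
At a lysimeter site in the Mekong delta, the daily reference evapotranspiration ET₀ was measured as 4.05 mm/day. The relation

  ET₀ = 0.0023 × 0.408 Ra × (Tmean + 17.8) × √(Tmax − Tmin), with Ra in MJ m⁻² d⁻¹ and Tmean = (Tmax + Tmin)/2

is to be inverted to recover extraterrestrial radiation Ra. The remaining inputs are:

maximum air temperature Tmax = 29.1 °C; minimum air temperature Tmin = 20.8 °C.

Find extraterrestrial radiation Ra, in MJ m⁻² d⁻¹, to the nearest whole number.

35 MJ m⁻² d⁻¹

Tmean = (29.1+20.8)/2 = 24.95 °C; ΔT = 8.3
Ra = ET₀ / [0.0023 × 0.408 × (Tmean+17.8) × √ΔT]
   = 4.05 / (0.0023 × 0.408 × 42.75 × 2.8810) = 35.042 MJ m⁻² d⁻¹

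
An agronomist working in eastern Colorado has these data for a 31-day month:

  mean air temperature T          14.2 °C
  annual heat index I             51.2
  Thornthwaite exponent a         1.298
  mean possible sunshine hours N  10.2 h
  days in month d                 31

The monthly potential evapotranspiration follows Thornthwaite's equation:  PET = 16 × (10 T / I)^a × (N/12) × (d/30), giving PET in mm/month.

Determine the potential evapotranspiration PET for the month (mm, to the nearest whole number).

10T/I = 10 × 14.2 / 51.2 = 2.7734
(10T/I)^a = 2.7734^1.298 = 3.7586
Uncorrected PET = 16 × 3.7586 = 60.138 mm
Correction = (N/12)(d/30) = (10.2/12)(31/30) = 0.8783
PET = 60.138 × 0.8783 = 52.819 mm/month

53 mm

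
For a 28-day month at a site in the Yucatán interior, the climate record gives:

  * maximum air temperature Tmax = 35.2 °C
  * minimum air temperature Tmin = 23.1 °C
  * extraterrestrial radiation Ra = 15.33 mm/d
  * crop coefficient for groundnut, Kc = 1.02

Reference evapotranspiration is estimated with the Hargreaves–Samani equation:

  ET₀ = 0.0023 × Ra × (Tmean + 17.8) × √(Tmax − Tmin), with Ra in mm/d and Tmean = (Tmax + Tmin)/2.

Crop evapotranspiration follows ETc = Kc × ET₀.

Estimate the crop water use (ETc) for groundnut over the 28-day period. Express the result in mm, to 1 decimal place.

164.5 mm

Tmean = (35.2 + 23.1)/2 = 29.15 °C
ET₀ = 0.0023 × 15.33 × (29.15 + 17.8) × √12.1 = 0.0023 × 15.33 × 46.95 × 3.4785 = 5.7583 mm/d
ETc = Kc × ET₀ = 1.02 × 5.7583 = 5.8735 mm/d
Over 28 days: 5.8735 × 28 = 164.458 mm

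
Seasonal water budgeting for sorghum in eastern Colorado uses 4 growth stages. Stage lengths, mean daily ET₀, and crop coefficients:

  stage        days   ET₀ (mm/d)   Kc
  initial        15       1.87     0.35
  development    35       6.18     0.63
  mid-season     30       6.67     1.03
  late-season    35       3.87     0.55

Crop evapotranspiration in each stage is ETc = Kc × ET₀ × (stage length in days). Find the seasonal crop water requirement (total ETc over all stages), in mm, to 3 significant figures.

427 mm

initial: 0.35 × 1.87 × 15 = 9.82 mm
development: 0.63 × 6.18 × 35 = 136.27 mm
mid-season: 1.03 × 6.67 × 30 = 206.10 mm
late-season: 0.55 × 3.87 × 35 = 74.50 mm
Seasonal total = 426.69 mm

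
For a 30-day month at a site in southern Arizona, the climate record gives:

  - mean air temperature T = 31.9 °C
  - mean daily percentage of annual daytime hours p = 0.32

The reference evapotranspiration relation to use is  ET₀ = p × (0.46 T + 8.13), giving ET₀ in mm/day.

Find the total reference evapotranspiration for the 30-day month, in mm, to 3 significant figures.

219 mm

ET₀ = 0.32 × (0.46 × 31.9 + 8.13) = 0.32 × 22.804 = 7.2973 mm/d
Monthly total = 7.2973 × 30 = 218.919 mm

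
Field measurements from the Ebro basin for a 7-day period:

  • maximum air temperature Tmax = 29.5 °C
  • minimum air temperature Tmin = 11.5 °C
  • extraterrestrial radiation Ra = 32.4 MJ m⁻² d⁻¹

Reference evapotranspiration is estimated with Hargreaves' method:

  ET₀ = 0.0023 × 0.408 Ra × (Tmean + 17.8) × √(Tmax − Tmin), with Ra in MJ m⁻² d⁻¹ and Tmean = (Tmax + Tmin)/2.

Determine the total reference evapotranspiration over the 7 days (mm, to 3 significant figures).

34.6 mm

Tmean = (29.5 + 11.5)/2 = 20.50 °C
0.408 Ra = 0.408 × 32.4 = 13.2192 mm/d equivalent
ET₀ = 0.0023 × 13.2192 × (20.50 + 17.8) × √18.0 = 0.0023 × 13.2192 × 38.30 × 4.2426 = 4.9404 mm/d
Over 7 days: 4.9404 × 7 = 34.583 mm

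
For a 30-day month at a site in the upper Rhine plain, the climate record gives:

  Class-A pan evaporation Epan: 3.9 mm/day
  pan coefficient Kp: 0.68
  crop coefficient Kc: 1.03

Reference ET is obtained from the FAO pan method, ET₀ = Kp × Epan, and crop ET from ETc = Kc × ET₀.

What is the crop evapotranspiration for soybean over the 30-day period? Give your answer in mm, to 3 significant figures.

81.9 mm

ET₀ = 0.68 × 3.9 = 2.6520 mm/d
ETc = Kc × ET₀ = 1.03 × 2.6520 = 2.7316 mm/d
Over 30 days: 2.7316 × 30 = 81.948 mm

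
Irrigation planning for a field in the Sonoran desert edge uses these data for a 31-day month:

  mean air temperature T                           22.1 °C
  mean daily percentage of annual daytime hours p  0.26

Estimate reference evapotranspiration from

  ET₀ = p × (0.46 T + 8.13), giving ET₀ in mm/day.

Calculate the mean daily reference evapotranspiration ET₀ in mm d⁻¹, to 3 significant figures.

ET₀ = 0.26 × (0.46 × 22.1 + 8.13) = 0.26 × 18.296 = 4.7570 mm/d

4.76 mm d⁻¹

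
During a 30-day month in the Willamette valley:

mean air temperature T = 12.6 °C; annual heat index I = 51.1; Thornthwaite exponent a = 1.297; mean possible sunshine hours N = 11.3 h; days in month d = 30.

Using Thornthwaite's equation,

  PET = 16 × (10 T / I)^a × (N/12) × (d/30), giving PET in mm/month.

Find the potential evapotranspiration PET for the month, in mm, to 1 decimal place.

10T/I = 10 × 12.6 / 51.1 = 2.4658
(10T/I)^a = 2.4658^1.297 = 3.2238
Uncorrected PET = 16 × 3.2238 = 51.581 mm
Correction = (N/12)(d/30) = (11.3/12)(30/30) = 0.9417
PET = 51.581 × 0.9417 = 48.574 mm/month

48.6 mm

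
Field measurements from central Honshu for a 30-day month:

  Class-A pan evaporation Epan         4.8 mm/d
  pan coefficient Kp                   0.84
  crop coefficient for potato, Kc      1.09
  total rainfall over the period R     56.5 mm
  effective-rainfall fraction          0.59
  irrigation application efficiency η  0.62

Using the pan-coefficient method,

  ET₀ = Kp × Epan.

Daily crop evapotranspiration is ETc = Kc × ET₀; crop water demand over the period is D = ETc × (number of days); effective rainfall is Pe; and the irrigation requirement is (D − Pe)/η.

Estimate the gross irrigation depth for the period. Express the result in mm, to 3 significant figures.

ET₀ = 0.84 × 4.8 = 4.0320 mm/d
ETc = Kc × ET₀ = 1.09 × 4.0320 = 4.3949 mm/d
Crop demand D = ETc × 30 d = 4.3949 × 30 = 131.847 mm
Pe = 0.59 × 56.5 = 33.335 mm
D − Pe = 131.847 − 33.335 = 98.512 mm
Gross irrigation = 98.512 / 0.62 = 158.890 mm

159 mm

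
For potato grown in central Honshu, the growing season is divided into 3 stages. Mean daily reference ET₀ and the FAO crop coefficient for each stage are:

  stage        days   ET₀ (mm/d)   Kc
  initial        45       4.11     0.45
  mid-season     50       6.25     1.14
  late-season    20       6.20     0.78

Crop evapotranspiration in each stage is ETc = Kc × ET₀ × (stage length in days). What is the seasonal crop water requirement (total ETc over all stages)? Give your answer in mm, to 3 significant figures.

536 mm

initial: 0.45 × 4.11 × 45 = 83.23 mm
mid-season: 1.14 × 6.25 × 50 = 356.25 mm
late-season: 0.78 × 6.20 × 20 = 96.72 mm
Seasonal total = 536.20 mm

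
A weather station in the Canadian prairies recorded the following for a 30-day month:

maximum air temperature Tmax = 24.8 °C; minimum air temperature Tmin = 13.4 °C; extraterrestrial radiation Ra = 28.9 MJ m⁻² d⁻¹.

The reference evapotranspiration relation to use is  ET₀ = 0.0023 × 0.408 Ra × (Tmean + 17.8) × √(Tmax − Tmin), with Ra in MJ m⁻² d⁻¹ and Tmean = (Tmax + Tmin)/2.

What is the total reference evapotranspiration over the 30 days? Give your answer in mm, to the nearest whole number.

101 mm

Tmean = (24.8 + 13.4)/2 = 19.10 °C
0.408 Ra = 0.408 × 28.9 = 11.7912 mm/d equivalent
ET₀ = 0.0023 × 11.7912 × (19.10 + 17.8) × √11.4 = 0.0023 × 11.7912 × 36.90 × 3.3764 = 3.3788 mm/d
Over 30 days: 3.3788 × 30 = 101.364 mm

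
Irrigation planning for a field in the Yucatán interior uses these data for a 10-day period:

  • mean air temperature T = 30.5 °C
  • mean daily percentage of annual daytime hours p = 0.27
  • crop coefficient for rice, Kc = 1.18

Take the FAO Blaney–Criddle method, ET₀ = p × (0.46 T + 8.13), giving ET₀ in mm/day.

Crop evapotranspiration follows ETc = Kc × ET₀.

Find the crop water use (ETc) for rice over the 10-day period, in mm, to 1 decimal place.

70.6 mm

ET₀ = 0.27 × (0.46 × 30.5 + 8.13) = 0.27 × 22.160 = 5.9832 mm/d
ETc = Kc × ET₀ = 1.18 × 5.9832 = 7.0602 mm/d
Over 10 days: 7.0602 × 10 = 70.602 mm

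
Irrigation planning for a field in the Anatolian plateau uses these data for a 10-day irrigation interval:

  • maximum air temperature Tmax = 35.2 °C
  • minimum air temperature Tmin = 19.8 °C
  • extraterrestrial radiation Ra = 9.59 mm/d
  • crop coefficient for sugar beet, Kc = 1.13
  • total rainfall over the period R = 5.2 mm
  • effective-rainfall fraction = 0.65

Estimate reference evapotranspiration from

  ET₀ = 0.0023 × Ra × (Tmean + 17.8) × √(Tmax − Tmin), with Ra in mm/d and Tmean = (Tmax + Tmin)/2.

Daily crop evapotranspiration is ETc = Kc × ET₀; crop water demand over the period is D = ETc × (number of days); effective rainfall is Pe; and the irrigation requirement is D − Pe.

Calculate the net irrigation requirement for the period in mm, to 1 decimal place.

40.9 mm

Tmean = (35.2 + 19.8)/2 = 27.50 °C
ET₀ = 0.0023 × 9.59 × (27.50 + 17.8) × √15.4 = 0.0023 × 9.59 × 45.30 × 3.9243 = 3.9211 mm/d
ETc = Kc × ET₀ = 1.13 × 3.9211 = 4.4308 mm/d
Crop demand D = ETc × 10 d = 4.4308 × 10 = 44.308 mm
Pe = 0.65 × 5.2 = 3.380 mm
D − Pe = 44.308 − 3.380 = 40.928 mm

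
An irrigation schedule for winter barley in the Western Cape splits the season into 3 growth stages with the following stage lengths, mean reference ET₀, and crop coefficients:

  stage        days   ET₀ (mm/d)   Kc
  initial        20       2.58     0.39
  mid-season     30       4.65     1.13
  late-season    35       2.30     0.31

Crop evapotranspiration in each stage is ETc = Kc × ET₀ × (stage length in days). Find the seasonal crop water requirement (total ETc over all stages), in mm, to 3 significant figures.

203 mm

initial: 0.39 × 2.58 × 20 = 20.12 mm
mid-season: 1.13 × 4.65 × 30 = 157.64 mm
late-season: 0.31 × 2.30 × 35 = 24.96 mm
Seasonal total = 202.72 mm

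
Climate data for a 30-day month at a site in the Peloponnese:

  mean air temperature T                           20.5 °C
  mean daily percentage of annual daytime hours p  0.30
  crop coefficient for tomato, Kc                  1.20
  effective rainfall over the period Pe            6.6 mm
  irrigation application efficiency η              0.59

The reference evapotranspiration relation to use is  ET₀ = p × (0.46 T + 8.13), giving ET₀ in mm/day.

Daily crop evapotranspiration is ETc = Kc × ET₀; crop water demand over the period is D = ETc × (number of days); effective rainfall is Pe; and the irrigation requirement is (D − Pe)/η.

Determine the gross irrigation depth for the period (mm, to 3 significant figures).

ET₀ = 0.30 × (0.46 × 20.5 + 8.13) = 0.30 × 17.560 = 5.2680 mm/d
ETc = Kc × ET₀ = 1.20 × 5.2680 = 6.3216 mm/d
Crop demand D = ETc × 30 d = 6.3216 × 30 = 189.648 mm
D − Pe = 189.648 − 6.6 = 183.048 mm
Gross irrigation = 183.048 / 0.59 = 310.251 mm

310 mm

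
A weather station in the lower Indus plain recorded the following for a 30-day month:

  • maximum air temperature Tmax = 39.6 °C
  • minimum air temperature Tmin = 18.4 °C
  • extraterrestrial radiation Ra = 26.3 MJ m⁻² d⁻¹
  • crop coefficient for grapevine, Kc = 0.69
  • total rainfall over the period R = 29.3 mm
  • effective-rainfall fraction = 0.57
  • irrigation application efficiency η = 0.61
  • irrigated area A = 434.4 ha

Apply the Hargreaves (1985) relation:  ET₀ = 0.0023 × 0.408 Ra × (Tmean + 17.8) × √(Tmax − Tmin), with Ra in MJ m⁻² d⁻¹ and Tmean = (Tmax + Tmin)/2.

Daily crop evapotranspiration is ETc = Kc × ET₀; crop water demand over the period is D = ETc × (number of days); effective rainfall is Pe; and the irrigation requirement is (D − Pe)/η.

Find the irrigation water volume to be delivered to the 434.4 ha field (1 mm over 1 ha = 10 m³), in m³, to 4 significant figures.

665000 m³

Tmean = (39.6 + 18.4)/2 = 29.00 °C
0.408 Ra = 0.408 × 26.3 = 10.7304 mm/d equivalent
ET₀ = 0.0023 × 10.7304 × (29.00 + 17.8) × √21.2 = 0.0023 × 10.7304 × 46.80 × 4.6043 = 5.3181 mm/d
ETc = Kc × ET₀ = 0.69 × 5.3181 = 3.6695 mm/d
Crop demand D = ETc × 30 d = 3.6695 × 30 = 110.085 mm
Pe = 0.57 × 29.3 = 16.701 mm
D − Pe = 110.085 − 16.701 = 93.384 mm
Gross irrigation = 93.384 / 0.61 = 153.089 mm
Volume = 153.089 mm × 434.4 ha × 10 = 665018.6 m³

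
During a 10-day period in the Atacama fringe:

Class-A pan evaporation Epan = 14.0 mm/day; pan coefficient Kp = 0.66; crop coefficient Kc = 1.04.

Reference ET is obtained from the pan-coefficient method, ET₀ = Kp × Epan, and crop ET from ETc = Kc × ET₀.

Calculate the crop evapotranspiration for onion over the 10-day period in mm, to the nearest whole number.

ET₀ = 0.66 × 14.0 = 9.2400 mm/d
ETc = Kc × ET₀ = 1.04 × 9.2400 = 9.6096 mm/d
Over 10 days: 9.6096 × 10 = 96.096 mm

96 mm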